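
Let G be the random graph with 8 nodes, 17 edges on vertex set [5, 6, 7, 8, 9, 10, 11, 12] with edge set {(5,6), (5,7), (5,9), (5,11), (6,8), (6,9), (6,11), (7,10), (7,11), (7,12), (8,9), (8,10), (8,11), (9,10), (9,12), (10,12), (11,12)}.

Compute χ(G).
Clique number ω(G) = 3 (lower bound: χ ≥ ω).
Suppose a proper 3-coloring c exists. The clique [5, 6, 9] takes 3 distinct colors; by symmetry let c(5) = 1, c(6) = 2, c(9) = 3.
- Vertex 11: neighbors [5, 6] already have colors [1, 2] ⇒ c(11) = 3.
- Vertex 7: neighbors [5, 11] already have colors [1, 3] ⇒ c(7) = 2.
- Vertex 10: neighbors [7, 9] already have colors [2, 3] ⇒ c(10) = 1.
- Vertex 8: neighbors [10, 6, 9] already have colors [1, 2, 3] — all 3 colors blocked. Contradiction.
The forced assignments end in a contradiction, so G has no proper 3-coloring (χ ≥ 4).
The coloring below uses 4 colors, so χ(G) = 4.
A valid 4-coloring: color 1: [7, 9]; color 2: [5, 8, 12]; color 3: [10, 11]; color 4: [6].

χ(G) = 4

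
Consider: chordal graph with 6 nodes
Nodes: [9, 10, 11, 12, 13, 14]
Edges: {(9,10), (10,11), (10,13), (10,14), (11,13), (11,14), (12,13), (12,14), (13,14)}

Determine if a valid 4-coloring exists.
Yes, G is 4-colorable

A valid 4-coloring: color 1: [9, 13]; color 2: [10, 12]; color 3: [14]; color 4: [11].
(χ(G) = 4 ≤ 4.)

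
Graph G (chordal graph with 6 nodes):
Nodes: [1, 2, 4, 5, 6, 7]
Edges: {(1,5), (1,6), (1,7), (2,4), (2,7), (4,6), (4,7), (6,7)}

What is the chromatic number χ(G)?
Clique number ω(G) = 3 (lower bound: χ ≥ ω).
The clique on [1, 6, 7] has size 3, forcing χ ≥ 3, and the coloring below uses 3 colors, so χ(G) = 3.
A valid 3-coloring: color 1: [5, 7]; color 2: [1, 4]; color 3: [2, 6].

χ(G) = 3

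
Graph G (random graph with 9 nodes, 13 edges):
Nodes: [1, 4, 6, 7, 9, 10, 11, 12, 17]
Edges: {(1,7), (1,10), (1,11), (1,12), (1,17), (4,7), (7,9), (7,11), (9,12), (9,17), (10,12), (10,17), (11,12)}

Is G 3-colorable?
Yes, G is 3-colorable

A valid 3-coloring: color 1: [1, 4, 6, 9]; color 2: [7, 12, 17]; color 3: [10, 11].
(χ(G) = 3 ≤ 3.)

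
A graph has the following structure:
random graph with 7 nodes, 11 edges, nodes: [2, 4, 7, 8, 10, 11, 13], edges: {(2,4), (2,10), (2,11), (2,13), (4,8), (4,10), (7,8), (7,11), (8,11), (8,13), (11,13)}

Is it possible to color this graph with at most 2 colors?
No, G is not 2-colorable

The clique on vertices [8, 11, 13] has size 3 > 2, so it alone needs 3 colors.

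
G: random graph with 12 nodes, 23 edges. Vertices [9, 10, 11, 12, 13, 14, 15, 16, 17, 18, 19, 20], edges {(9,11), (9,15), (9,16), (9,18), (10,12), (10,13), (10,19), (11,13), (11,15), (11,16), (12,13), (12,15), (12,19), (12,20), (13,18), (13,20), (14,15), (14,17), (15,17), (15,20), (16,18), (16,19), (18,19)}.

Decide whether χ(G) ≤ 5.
Yes, G is 5-colorable

A valid 5-coloring: color 1: [13, 15, 19]; color 2: [9, 12, 17]; color 3: [10, 14, 16, 20]; color 4: [11, 18].
(χ(G) = 4 ≤ 5.)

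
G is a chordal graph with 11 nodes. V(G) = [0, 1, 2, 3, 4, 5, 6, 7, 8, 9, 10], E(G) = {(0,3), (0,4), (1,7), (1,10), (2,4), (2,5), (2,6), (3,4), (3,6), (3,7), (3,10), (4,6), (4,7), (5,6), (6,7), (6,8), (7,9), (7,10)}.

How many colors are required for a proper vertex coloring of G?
χ(G) = 4

Clique number ω(G) = 4 (lower bound: χ ≥ ω).
The clique on [3, 4, 6, 7] has size 4, forcing χ ≥ 4, and the coloring below uses 4 colors, so χ(G) = 4.
A valid 4-coloring: color 1: [0, 6, 9, 10]; color 2: [2, 7, 8]; color 3: [1, 3, 5]; color 4: [4].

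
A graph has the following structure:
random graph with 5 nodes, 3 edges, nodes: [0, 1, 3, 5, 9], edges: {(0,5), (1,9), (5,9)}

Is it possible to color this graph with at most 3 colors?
A valid 3-coloring: color 1: [0, 3, 9]; color 2: [1, 5].
(χ(G) = 2 ≤ 3.)

Yes, G is 3-colorable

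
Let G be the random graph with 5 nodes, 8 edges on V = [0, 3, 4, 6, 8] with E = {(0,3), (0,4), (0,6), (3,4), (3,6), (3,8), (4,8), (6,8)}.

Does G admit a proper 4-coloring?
Yes, G is 4-colorable

A valid 4-coloring: color 1: [3]; color 2: [0, 8]; color 3: [4, 6].
(χ(G) = 3 ≤ 4.)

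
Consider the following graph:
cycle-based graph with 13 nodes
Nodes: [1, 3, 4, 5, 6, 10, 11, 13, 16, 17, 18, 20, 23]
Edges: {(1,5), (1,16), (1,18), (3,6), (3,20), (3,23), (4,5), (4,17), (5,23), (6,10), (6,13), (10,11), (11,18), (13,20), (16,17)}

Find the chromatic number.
χ(G) = 3

Clique number ω(G) = 2 (lower bound: χ ≥ ω).
Odd cycle [16, 17, 4, 5, 1] needs 3 colors (χ ≥ 3).
The coloring below uses 3 colors, so χ(G) = 3.
A valid 3-coloring: color 1: [1, 6, 11, 17, 20, 23]; color 2: [3, 5, 10, 13, 16, 18]; color 3: [4].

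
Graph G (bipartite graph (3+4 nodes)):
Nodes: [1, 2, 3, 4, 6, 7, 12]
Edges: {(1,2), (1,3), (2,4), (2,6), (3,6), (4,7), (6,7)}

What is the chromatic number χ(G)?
Clique number ω(G) = 2 (lower bound: χ ≥ ω).
The graph is bipartite (no odd cycle), so 2 colors suffice: χ(G) = 2.
A valid 2-coloring: color 1: [1, 4, 6, 12]; color 2: [2, 3, 7].

χ(G) = 2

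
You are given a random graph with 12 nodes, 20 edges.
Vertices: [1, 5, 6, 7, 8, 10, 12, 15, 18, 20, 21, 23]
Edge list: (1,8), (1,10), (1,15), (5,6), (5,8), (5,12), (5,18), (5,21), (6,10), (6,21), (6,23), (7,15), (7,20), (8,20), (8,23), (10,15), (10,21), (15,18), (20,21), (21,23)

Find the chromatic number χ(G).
χ(G) = 3

Clique number ω(G) = 3 (lower bound: χ ≥ ω).
The clique on [1, 10, 15] has size 3, forcing χ ≥ 3, and the coloring below uses 3 colors, so χ(G) = 3.
A valid 3-coloring: color 1: [5, 7, 10, 23]; color 2: [8, 12, 15, 21]; color 3: [1, 6, 18, 20].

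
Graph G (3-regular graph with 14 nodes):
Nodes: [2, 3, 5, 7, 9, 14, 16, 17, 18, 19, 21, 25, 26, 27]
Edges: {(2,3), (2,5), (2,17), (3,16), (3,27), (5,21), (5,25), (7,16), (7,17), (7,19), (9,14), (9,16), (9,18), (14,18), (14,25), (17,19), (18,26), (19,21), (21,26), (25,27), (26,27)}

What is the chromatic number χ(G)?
χ(G) = 3

Clique number ω(G) = 3 (lower bound: χ ≥ ω).
The clique on [7, 17, 19] has size 3, forcing χ ≥ 3, and the coloring below uses 3 colors, so χ(G) = 3.
A valid 3-coloring: color 1: [3, 5, 9, 19, 26]; color 2: [16, 17, 18, 21, 25]; color 3: [2, 7, 14, 27].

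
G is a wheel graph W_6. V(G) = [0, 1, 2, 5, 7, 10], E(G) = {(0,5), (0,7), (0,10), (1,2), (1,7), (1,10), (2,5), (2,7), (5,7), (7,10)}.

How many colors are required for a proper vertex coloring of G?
χ(G) = 4

Clique number ω(G) = 3 (lower bound: χ ≥ ω).
Odd cycle [0, 5, 2, 1, 10] needs 3 colors (χ ≥ 3).
Vertex 7 is adjacent to every vertex of [0, 1, 2, 5, 10], which already need 3 colors among themselves, so 7 needs a new color (χ ≥ 4).
The coloring below uses 4 colors, so χ(G) = 4.
A valid 4-coloring: color 1: [7]; color 2: [0, 1]; color 3: [5, 10]; color 4: [2].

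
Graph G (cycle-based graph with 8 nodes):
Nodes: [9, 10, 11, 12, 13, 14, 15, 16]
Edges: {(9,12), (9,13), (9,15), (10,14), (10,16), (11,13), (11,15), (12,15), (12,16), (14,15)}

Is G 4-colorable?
Yes, G is 4-colorable

A valid 4-coloring: color 1: [13, 15, 16]; color 2: [11, 12, 14]; color 3: [9, 10].
(χ(G) = 3 ≤ 4.)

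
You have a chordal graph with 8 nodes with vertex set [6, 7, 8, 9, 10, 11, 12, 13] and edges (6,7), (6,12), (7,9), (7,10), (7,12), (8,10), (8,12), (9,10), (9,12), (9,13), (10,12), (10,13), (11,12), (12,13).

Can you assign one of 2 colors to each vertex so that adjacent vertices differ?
No, G is not 2-colorable

The clique on vertices [9, 10, 12, 13] has size 4 > 2, so it alone needs 4 colors.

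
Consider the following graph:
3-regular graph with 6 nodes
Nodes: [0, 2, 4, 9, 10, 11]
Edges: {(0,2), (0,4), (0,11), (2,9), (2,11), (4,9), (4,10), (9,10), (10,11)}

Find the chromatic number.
Clique number ω(G) = 3 (lower bound: χ ≥ ω).
The clique on [0, 2, 11] has size 3, forcing χ ≥ 3, and the coloring below uses 3 colors, so χ(G) = 3.
A valid 3-coloring: color 1: [0, 10]; color 2: [9, 11]; color 3: [2, 4].

χ(G) = 3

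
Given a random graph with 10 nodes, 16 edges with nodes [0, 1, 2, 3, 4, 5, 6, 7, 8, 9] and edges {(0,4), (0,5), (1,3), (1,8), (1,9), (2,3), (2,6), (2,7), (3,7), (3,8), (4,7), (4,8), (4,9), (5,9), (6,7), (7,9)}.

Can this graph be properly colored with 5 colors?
A valid 5-coloring: color 1: [0, 1, 7]; color 2: [3, 4, 5, 6]; color 3: [2, 8, 9].
(χ(G) = 3 ≤ 5.)

Yes, G is 5-colorable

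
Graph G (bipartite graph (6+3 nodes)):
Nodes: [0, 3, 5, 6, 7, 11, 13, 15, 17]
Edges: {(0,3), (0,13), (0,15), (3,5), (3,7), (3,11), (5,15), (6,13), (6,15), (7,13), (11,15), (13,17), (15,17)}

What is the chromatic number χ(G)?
χ(G) = 2

Clique number ω(G) = 2 (lower bound: χ ≥ ω).
The graph is bipartite (no odd cycle), so 2 colors suffice: χ(G) = 2.
A valid 2-coloring: color 1: [3, 13, 15]; color 2: [0, 5, 6, 7, 11, 17].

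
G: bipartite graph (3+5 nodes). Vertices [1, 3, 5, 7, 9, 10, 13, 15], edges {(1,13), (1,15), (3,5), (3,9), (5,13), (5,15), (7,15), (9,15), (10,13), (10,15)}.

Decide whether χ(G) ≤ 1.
No, G is not 1-colorable

Edge (3,9) forces its endpoints to differ, so 1 color is not enough.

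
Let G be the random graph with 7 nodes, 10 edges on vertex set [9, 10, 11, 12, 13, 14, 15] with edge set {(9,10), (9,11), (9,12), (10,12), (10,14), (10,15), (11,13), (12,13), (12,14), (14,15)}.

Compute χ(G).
Clique number ω(G) = 3 (lower bound: χ ≥ ω).
The clique on [9, 10, 12] has size 3, forcing χ ≥ 3, and the coloring below uses 3 colors, so χ(G) = 3.
A valid 3-coloring: color 1: [11, 12, 15]; color 2: [10, 13]; color 3: [9, 14].

χ(G) = 3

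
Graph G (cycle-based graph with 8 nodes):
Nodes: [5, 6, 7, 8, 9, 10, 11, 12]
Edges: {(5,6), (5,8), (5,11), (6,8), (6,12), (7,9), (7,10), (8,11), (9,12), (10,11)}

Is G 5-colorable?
A valid 5-coloring: color 1: [6, 9, 11]; color 2: [7, 8, 12]; color 3: [5, 10].
(χ(G) = 3 ≤ 5.)

Yes, G is 5-colorable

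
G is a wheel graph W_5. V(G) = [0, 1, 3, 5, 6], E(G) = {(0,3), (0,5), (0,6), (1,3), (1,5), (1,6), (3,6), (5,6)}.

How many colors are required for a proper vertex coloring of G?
χ(G) = 3

Clique number ω(G) = 3 (lower bound: χ ≥ ω).
The clique on [0, 3, 6] has size 3, forcing χ ≥ 3, and the coloring below uses 3 colors, so χ(G) = 3.
A valid 3-coloring: color 1: [6]; color 2: [3, 5]; color 3: [0, 1].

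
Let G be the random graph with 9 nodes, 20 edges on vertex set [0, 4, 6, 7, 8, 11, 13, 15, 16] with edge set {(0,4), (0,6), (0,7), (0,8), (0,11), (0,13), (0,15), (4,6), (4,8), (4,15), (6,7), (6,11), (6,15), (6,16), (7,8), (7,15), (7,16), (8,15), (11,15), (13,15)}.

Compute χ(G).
Clique number ω(G) = 4 (lower bound: χ ≥ ω).
The clique on [0, 4, 8, 15] has size 4, forcing χ ≥ 4, and the coloring below uses 4 colors, so χ(G) = 4.
A valid 4-coloring: color 1: [15, 16]; color 2: [0]; color 3: [6, 8, 13]; color 4: [4, 7, 11].

χ(G) = 4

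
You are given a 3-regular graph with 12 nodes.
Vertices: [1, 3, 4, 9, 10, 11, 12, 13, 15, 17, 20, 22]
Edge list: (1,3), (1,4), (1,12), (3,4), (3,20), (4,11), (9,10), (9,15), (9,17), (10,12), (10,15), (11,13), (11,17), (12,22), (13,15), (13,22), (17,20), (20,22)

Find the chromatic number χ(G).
Clique number ω(G) = 3 (lower bound: χ ≥ ω).
The clique on [1, 3, 4] has size 3, forcing χ ≥ 3, and the coloring below uses 3 colors, so χ(G) = 3.
A valid 3-coloring: color 1: [1, 10, 17, 22]; color 2: [3, 11, 12, 15]; color 3: [4, 9, 13, 20].

χ(G) = 3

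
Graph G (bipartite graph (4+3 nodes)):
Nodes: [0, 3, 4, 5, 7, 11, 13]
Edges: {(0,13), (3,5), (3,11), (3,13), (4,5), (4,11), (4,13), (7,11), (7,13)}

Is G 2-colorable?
A valid 2-coloring: color 1: [5, 11, 13]; color 2: [0, 3, 4, 7].
(χ(G) = 2 ≤ 2.)

Yes, G is 2-colorable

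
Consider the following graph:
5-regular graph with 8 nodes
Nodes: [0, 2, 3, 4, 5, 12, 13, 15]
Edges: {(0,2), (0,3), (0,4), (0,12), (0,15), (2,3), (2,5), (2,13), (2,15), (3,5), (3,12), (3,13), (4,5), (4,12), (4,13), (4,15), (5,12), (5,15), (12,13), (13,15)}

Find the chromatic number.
Clique number ω(G) = 3 (lower bound: χ ≥ ω).
Odd cycle [3, 12, 4, 15, 2] needs 3 colors (χ ≥ 3).
Vertex 0 is adjacent to every vertex of [2, 3, 4, 12, 15], which already need 3 colors among themselves, so 0 needs a new color (χ ≥ 4).
The coloring below uses 4 colors, so χ(G) = 4.
A valid 4-coloring: color 1: [12, 15]; color 2: [0, 5, 13]; color 3: [3, 4]; color 4: [2].

χ(G) = 4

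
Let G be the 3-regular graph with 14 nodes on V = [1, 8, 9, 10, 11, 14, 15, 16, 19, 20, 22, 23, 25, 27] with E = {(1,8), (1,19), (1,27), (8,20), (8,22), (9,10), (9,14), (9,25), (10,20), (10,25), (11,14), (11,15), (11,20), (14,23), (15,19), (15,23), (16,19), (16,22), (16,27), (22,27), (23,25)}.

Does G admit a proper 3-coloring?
A valid 3-coloring: color 1: [1, 14, 15, 16, 20, 25]; color 2: [10, 11, 19, 22, 23]; color 3: [8, 9, 27].
(χ(G) = 3 ≤ 3.)

Yes, G is 3-colorable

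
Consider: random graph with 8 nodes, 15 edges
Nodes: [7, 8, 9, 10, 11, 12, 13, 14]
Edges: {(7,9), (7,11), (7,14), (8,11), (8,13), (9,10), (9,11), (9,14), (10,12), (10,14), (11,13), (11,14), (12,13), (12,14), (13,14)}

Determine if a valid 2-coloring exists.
The clique on vertices [7, 9, 11, 14] has size 4 > 2, so it alone needs 4 colors.

No, G is not 2-colorable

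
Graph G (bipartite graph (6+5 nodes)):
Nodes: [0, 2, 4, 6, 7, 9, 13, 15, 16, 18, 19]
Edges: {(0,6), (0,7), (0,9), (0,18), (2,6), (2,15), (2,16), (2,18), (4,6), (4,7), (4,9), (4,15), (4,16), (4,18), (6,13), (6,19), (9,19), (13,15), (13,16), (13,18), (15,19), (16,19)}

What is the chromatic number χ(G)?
χ(G) = 2

Clique number ω(G) = 2 (lower bound: χ ≥ ω).
The graph is bipartite (no odd cycle), so 2 colors suffice: χ(G) = 2.
A valid 2-coloring: color 1: [0, 2, 4, 13, 19]; color 2: [6, 7, 9, 15, 16, 18].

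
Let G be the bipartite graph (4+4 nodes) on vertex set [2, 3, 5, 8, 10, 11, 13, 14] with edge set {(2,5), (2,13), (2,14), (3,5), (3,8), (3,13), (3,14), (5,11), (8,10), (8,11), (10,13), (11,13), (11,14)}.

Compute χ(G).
χ(G) = 2

Clique number ω(G) = 2 (lower bound: χ ≥ ω).
The graph is bipartite (no odd cycle), so 2 colors suffice: χ(G) = 2.
A valid 2-coloring: color 1: [2, 3, 10, 11]; color 2: [5, 8, 13, 14].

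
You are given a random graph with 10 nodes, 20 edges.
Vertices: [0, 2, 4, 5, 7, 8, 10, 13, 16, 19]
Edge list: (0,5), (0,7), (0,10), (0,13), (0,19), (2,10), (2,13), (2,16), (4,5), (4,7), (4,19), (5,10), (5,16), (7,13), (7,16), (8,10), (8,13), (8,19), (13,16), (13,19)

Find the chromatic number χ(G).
χ(G) = 3

Clique number ω(G) = 3 (lower bound: χ ≥ ω).
The clique on [0, 5, 10] has size 3, forcing χ ≥ 3, and the coloring below uses 3 colors, so χ(G) = 3.
A valid 3-coloring: color 1: [4, 10, 13]; color 2: [0, 8, 16]; color 3: [2, 5, 7, 19].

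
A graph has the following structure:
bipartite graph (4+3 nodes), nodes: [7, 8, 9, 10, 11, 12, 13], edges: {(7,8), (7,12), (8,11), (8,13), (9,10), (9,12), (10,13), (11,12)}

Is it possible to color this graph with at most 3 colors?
A valid 3-coloring: color 1: [8, 10, 12]; color 2: [7, 9, 11, 13].
(χ(G) = 2 ≤ 3.)

Yes, G is 3-colorable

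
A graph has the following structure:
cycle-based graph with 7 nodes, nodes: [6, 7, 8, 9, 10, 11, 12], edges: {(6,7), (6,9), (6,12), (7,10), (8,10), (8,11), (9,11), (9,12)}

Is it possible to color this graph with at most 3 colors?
A valid 3-coloring: color 1: [6, 10, 11]; color 2: [7, 8, 9]; color 3: [12].
(χ(G) = 3 ≤ 3.)

Yes, G is 3-colorable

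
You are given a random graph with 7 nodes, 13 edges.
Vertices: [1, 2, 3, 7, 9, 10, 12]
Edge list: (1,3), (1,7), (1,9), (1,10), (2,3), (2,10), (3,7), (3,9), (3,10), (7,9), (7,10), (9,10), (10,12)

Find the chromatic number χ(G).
Clique number ω(G) = 5 (lower bound: χ ≥ ω).
The clique on [1, 3, 7, 9, 10] has size 5, forcing χ ≥ 5, and the coloring below uses 5 colors, so χ(G) = 5.
A valid 5-coloring: color 1: [10]; color 2: [3, 12]; color 3: [2, 9]; color 4: [7]; color 5: [1].

χ(G) = 5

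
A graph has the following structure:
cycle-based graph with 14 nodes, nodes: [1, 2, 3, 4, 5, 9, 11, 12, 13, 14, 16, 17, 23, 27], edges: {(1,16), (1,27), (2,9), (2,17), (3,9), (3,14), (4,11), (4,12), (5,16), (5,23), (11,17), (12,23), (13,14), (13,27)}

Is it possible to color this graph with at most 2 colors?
Yes, G is 2-colorable

A valid 2-coloring: color 1: [4, 9, 14, 16, 17, 23, 27]; color 2: [1, 2, 3, 5, 11, 12, 13].
(χ(G) = 2 ≤ 2.)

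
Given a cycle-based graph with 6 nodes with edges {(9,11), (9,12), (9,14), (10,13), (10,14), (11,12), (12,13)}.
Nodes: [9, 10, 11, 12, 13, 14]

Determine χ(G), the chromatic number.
χ(G) = 3

Clique number ω(G) = 3 (lower bound: χ ≥ ω).
The clique on [9, 11, 12] has size 3, forcing χ ≥ 3, and the coloring below uses 3 colors, so χ(G) = 3.
A valid 3-coloring: color 1: [9, 10]; color 2: [12, 14]; color 3: [11, 13].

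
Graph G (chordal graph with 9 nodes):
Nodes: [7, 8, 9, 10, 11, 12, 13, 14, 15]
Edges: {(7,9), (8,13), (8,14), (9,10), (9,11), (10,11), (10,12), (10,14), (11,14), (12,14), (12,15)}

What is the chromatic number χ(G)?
Clique number ω(G) = 3 (lower bound: χ ≥ ω).
The clique on [9, 10, 11] has size 3, forcing χ ≥ 3, and the coloring below uses 3 colors, so χ(G) = 3.
A valid 3-coloring: color 1: [7, 8, 10, 15]; color 2: [9, 13, 14]; color 3: [11, 12].

χ(G) = 3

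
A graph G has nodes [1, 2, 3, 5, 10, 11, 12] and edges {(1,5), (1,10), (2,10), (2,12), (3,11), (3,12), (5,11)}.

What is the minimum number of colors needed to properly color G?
Clique number ω(G) = 2 (lower bound: χ ≥ ω).
Odd cycle [2, 10, 1, 5, 11, 3, 12] needs 3 colors (χ ≥ 3).
The coloring below uses 3 colors, so χ(G) = 3.
A valid 3-coloring: color 1: [2, 3, 5]; color 2: [1, 11, 12]; color 3: [10].

χ(G) = 3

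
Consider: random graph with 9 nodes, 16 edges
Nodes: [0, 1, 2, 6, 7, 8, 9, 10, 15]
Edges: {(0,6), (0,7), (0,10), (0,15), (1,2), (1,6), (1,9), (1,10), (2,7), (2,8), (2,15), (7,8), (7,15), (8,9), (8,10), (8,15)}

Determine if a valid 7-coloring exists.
A valid 7-coloring: color 1: [0, 1, 8]; color 2: [2, 6, 9, 10]; color 3: [15]; color 4: [7].
(χ(G) = 4 ≤ 7.)

Yes, G is 7-colorable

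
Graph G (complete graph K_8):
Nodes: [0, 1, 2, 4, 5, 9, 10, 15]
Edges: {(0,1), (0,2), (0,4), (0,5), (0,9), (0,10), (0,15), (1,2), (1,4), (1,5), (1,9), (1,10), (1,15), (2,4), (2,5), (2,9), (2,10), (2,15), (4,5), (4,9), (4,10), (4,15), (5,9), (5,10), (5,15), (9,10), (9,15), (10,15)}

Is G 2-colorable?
No, G is not 2-colorable

The clique on vertices [0, 1, 2, 4, 5, 9, 10, 15] has size 8 > 2, so it alone needs 8 colors.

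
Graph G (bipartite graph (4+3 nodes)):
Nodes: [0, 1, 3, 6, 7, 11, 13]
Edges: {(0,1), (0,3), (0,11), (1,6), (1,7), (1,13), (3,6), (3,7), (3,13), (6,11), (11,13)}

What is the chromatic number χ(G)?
Clique number ω(G) = 2 (lower bound: χ ≥ ω).
The graph is bipartite (no odd cycle), so 2 colors suffice: χ(G) = 2.
A valid 2-coloring: color 1: [1, 3, 11]; color 2: [0, 6, 7, 13].

χ(G) = 2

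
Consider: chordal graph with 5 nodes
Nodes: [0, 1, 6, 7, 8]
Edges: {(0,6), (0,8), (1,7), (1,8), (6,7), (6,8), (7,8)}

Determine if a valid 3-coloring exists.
Yes, G is 3-colorable

A valid 3-coloring: color 1: [8]; color 2: [1, 6]; color 3: [0, 7].
(χ(G) = 3 ≤ 3.)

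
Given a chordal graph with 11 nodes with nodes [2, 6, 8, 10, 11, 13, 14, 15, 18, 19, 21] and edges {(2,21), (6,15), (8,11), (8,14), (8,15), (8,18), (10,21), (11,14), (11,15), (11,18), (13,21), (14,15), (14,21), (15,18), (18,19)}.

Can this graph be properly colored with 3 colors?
No, G is not 3-colorable

The clique on vertices [8, 11, 15, 18] has size 4 > 3, so it alone needs 4 colors.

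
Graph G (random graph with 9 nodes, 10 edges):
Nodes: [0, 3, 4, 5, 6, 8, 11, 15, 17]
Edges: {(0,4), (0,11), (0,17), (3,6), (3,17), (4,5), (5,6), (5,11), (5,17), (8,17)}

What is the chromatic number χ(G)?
χ(G) = 2

Clique number ω(G) = 2 (lower bound: χ ≥ ω).
The graph is bipartite (no odd cycle), so 2 colors suffice: χ(G) = 2.
A valid 2-coloring: color 1: [0, 3, 5, 8, 15]; color 2: [4, 6, 11, 17].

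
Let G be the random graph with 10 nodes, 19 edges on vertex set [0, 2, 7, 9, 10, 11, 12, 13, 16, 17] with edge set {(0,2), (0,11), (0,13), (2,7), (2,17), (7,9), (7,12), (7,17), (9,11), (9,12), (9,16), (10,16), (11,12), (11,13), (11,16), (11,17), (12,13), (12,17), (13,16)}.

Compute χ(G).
Clique number ω(G) = 3 (lower bound: χ ≥ ω).
Suppose a proper 3-coloring c exists. The clique [0, 11, 13] takes 3 distinct colors; by symmetry let c(0) = 1, c(11) = 2, c(13) = 3.
- Vertex 12: neighbors [11, 13] already have colors [2, 3] ⇒ c(12) = 1.
- Vertex 9: neighbors [12, 11] already have colors [1, 2] ⇒ c(9) = 3.
- Vertex 7: neighbors [12, 9] already have colors [1, 3] ⇒ c(7) = 2.
- Vertex 2: neighbors [0, 7] already have colors [1, 2] ⇒ c(2) = 3.
- Vertex 17: neighbors [12, 7, 2] already have colors [1, 2, 3] — all 3 colors blocked. Contradiction.
The forced assignments end in a contradiction, so G has no proper 3-coloring (χ ≥ 4).
The coloring below uses 4 colors, so χ(G) = 4.
A valid 4-coloring: color 1: [7, 10, 11]; color 2: [0, 12, 16]; color 3: [2, 9, 13]; color 4: [17].

χ(G) = 4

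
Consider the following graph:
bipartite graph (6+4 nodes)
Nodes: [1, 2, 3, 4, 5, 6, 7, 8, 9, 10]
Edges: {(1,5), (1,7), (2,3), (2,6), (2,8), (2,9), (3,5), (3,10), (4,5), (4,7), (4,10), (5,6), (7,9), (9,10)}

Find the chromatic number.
Clique number ω(G) = 2 (lower bound: χ ≥ ω).
The graph is bipartite (no odd cycle), so 2 colors suffice: χ(G) = 2.
A valid 2-coloring: color 1: [2, 5, 7, 10]; color 2: [1, 3, 4, 6, 8, 9].

χ(G) = 2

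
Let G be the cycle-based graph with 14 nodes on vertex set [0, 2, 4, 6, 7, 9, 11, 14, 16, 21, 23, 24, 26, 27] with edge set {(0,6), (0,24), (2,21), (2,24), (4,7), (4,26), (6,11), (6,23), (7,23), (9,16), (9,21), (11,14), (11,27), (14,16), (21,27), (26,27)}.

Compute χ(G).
Clique number ω(G) = 2 (lower bound: χ ≥ ω).
Odd cycle [23, 7, 4, 26, 27, 11, 6] needs 3 colors (χ ≥ 3).
The coloring below uses 3 colors, so χ(G) = 3.
A valid 3-coloring: color 1: [4, 11, 16, 21, 23, 24]; color 2: [2, 6, 7, 9, 14, 27]; color 3: [0, 26].

χ(G) = 3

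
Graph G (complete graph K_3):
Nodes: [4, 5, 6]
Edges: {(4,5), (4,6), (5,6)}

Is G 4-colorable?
Yes, G is 4-colorable

A valid 4-coloring: color 1: [4]; color 2: [5]; color 3: [6].
(χ(G) = 3 ≤ 4.)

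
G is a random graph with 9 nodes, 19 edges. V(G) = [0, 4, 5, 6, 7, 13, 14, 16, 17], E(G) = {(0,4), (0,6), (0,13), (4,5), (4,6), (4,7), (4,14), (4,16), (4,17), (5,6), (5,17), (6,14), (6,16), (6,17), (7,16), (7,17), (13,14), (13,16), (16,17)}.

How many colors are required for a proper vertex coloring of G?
Clique number ω(G) = 4 (lower bound: χ ≥ ω).
The clique on [4, 6, 16, 17] has size 4, forcing χ ≥ 4, and the coloring below uses 4 colors, so χ(G) = 4.
A valid 4-coloring: color 1: [4, 13]; color 2: [6, 7]; color 3: [0, 5, 14, 16]; color 4: [17].

χ(G) = 4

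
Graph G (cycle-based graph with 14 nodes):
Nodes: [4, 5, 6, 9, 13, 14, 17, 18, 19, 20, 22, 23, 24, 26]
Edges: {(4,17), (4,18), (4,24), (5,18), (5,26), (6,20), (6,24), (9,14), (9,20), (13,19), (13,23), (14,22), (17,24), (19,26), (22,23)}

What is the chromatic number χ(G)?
χ(G) = 3

Clique number ω(G) = 3 (lower bound: χ ≥ ω).
The clique on [4, 17, 24] has size 3, forcing χ ≥ 3, and the coloring below uses 3 colors, so χ(G) = 3.
A valid 3-coloring: color 1: [14, 18, 20, 23, 24, 26]; color 2: [4, 5, 6, 9, 13, 22]; color 3: [17, 19].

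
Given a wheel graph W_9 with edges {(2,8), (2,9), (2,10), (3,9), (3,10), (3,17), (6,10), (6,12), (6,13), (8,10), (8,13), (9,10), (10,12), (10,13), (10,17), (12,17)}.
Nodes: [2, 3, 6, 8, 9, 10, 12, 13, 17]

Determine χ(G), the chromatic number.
χ(G) = 3

Clique number ω(G) = 3 (lower bound: χ ≥ ω).
The clique on [2, 8, 10] has size 3, forcing χ ≥ 3, and the coloring below uses 3 colors, so χ(G) = 3.
A valid 3-coloring: color 1: [10]; color 2: [2, 3, 12, 13]; color 3: [6, 8, 9, 17].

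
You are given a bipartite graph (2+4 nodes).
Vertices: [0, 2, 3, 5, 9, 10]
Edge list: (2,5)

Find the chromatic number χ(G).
χ(G) = 2

Clique number ω(G) = 2 (lower bound: χ ≥ ω).
The graph is bipartite (no odd cycle), so 2 colors suffice: χ(G) = 2.
A valid 2-coloring: color 1: [0, 3, 5, 9, 10]; color 2: [2].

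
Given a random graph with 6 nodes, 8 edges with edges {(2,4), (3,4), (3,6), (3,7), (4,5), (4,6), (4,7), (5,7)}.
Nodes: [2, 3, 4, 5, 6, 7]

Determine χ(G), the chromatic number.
Clique number ω(G) = 3 (lower bound: χ ≥ ω).
The clique on [3, 4, 6] has size 3, forcing χ ≥ 3, and the coloring below uses 3 colors, so χ(G) = 3.
A valid 3-coloring: color 1: [4]; color 2: [2, 3, 5]; color 3: [6, 7].

χ(G) = 3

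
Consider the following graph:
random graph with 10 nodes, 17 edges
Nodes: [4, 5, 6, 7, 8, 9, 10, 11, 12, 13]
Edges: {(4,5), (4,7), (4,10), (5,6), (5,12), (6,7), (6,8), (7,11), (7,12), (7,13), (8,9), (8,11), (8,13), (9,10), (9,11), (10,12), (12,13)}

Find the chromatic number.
Clique number ω(G) = 3 (lower bound: χ ≥ ω).
The clique on [7, 12, 13] has size 3, forcing χ ≥ 3, and the coloring below uses 3 colors, so χ(G) = 3.
A valid 3-coloring: color 1: [5, 7, 8, 10]; color 2: [4, 6, 9, 12]; color 3: [11, 13].

χ(G) = 3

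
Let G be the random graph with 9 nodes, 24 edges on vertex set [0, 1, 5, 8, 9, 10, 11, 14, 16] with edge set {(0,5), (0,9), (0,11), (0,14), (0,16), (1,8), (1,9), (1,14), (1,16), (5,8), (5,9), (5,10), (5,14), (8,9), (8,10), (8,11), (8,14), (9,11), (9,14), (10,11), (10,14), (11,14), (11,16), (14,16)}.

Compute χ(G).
χ(G) = 4

Clique number ω(G) = 4 (lower bound: χ ≥ ω).
The clique on [0, 11, 14, 16] has size 4, forcing χ ≥ 4, and the coloring below uses 4 colors, so χ(G) = 4.
A valid 4-coloring: color 1: [14]; color 2: [9, 10, 16]; color 3: [0, 8]; color 4: [1, 5, 11].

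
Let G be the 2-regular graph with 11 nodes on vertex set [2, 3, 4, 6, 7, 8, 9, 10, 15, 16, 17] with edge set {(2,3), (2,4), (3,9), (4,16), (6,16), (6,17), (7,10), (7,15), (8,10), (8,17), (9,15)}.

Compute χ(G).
Clique number ω(G) = 2 (lower bound: χ ≥ ω).
Odd cycle [2, 4, 16, 6, 17, 8, 10, 7, 15, 9, 3] needs 3 colors (χ ≥ 3).
The coloring below uses 3 colors, so χ(G) = 3.
A valid 3-coloring: color 1: [2, 6, 7, 8, 9]; color 2: [3, 4, 10, 15, 17]; color 3: [16].

χ(G) = 3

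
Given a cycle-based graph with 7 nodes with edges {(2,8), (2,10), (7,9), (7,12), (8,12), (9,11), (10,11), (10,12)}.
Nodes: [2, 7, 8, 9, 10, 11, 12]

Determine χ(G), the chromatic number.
Clique number ω(G) = 2 (lower bound: χ ≥ ω).
Odd cycle [11, 10, 12, 7, 9] needs 3 colors (χ ≥ 3).
The coloring below uses 3 colors, so χ(G) = 3.
A valid 3-coloring: color 1: [7, 8, 10]; color 2: [2, 9, 12]; color 3: [11].

χ(G) = 3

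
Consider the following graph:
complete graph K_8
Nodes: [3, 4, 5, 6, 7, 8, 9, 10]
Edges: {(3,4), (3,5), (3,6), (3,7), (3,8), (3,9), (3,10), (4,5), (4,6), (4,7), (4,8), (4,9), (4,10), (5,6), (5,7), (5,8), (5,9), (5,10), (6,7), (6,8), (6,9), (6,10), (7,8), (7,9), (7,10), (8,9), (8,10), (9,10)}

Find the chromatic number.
Clique number ω(G) = 8 (lower bound: χ ≥ ω).
The clique on [3, 4, 5, 6, 7, 8, 9, 10] has size 8, forcing χ ≥ 8, and the coloring below uses 8 colors, so χ(G) = 8.
A valid 8-coloring: color 1: [9]; color 2: [4]; color 3: [8]; color 4: [5]; color 5: [10]; color 6: [7]; color 7: [6]; color 8: [3].

χ(G) = 8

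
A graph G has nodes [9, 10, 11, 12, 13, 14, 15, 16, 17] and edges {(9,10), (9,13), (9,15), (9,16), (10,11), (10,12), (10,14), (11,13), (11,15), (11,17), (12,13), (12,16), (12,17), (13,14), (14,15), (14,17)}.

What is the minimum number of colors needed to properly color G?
χ(G) = 2

Clique number ω(G) = 2 (lower bound: χ ≥ ω).
The graph is bipartite (no odd cycle), so 2 colors suffice: χ(G) = 2.
A valid 2-coloring: color 1: [9, 11, 12, 14]; color 2: [10, 13, 15, 16, 17].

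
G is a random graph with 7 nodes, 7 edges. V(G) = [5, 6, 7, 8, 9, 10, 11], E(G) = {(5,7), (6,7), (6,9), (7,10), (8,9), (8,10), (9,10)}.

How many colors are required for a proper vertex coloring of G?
Clique number ω(G) = 3 (lower bound: χ ≥ ω).
The clique on [8, 9, 10] has size 3, forcing χ ≥ 3, and the coloring below uses 3 colors, so χ(G) = 3.
A valid 3-coloring: color 1: [7, 9, 11]; color 2: [5, 6, 10]; color 3: [8].

χ(G) = 3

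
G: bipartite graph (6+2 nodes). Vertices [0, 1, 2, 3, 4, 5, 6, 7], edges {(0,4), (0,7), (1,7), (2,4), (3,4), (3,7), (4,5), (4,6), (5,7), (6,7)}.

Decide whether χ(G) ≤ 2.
Yes, G is 2-colorable

A valid 2-coloring: color 1: [4, 7]; color 2: [0, 1, 2, 3, 5, 6].
(χ(G) = 2 ≤ 2.)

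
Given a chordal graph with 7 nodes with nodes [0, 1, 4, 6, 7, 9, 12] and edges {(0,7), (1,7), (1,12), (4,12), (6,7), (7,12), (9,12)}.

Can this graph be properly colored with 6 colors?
A valid 6-coloring: color 1: [4, 7, 9]; color 2: [0, 6, 12]; color 3: [1].
(χ(G) = 3 ≤ 6.)

Yes, G is 6-colorable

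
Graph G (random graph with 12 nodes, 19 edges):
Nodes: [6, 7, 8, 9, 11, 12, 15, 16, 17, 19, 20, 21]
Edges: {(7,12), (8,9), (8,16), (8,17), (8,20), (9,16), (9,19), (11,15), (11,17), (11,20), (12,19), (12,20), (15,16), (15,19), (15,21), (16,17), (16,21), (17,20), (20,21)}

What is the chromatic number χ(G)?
Clique number ω(G) = 3 (lower bound: χ ≥ ω).
The clique on [11, 17, 20] has size 3, forcing χ ≥ 3, and the coloring below uses 3 colors, so χ(G) = 3.
A valid 3-coloring: color 1: [6, 7, 16, 19, 20]; color 2: [9, 12, 15, 17]; color 3: [8, 11, 21].

χ(G) = 3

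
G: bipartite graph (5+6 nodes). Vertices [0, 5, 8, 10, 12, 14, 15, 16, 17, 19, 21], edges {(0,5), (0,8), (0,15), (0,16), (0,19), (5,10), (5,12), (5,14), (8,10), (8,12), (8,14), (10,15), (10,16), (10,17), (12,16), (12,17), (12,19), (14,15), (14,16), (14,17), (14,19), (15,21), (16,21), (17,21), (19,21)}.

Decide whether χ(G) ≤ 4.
A valid 4-coloring: color 1: [0, 10, 12, 14, 21]; color 2: [5, 8, 15, 16, 17, 19].
(χ(G) = 2 ≤ 4.)

Yes, G is 4-colorable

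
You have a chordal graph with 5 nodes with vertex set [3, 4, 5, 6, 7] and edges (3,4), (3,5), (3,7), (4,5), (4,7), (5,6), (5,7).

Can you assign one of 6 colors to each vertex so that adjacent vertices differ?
A valid 6-coloring: color 1: [5]; color 2: [4, 6]; color 3: [3]; color 4: [7].
(χ(G) = 4 ≤ 6.)

Yes, G is 6-colorable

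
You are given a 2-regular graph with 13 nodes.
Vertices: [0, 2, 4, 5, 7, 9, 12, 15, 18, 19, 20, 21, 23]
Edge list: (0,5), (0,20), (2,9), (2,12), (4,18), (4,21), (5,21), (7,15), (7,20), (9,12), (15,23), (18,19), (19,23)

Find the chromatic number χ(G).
χ(G) = 3

Clique number ω(G) = 3 (lower bound: χ ≥ ω).
The clique on [2, 9, 12] has size 3, forcing χ ≥ 3, and the coloring below uses 3 colors, so χ(G) = 3.
A valid 3-coloring: color 1: [0, 2, 7, 18, 21, 23]; color 2: [4, 5, 9, 15, 19, 20]; color 3: [12].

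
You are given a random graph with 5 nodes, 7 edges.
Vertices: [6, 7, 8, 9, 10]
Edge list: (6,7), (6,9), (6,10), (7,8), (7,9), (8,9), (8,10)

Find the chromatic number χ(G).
χ(G) = 3

Clique number ω(G) = 3 (lower bound: χ ≥ ω).
The clique on [7, 8, 9] has size 3, forcing χ ≥ 3, and the coloring below uses 3 colors, so χ(G) = 3.
A valid 3-coloring: color 1: [6, 8]; color 2: [9, 10]; color 3: [7].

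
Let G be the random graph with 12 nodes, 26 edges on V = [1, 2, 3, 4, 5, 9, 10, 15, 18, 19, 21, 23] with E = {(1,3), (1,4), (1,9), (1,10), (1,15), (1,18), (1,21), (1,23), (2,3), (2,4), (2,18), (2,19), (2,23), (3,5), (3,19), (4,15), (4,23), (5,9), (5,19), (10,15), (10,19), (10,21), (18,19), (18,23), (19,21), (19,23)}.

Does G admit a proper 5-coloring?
Yes, G is 5-colorable

A valid 5-coloring: color 1: [1, 2, 5]; color 2: [3, 9, 10, 23]; color 3: [4, 19]; color 4: [15, 18, 21].
(χ(G) = 4 ≤ 5.)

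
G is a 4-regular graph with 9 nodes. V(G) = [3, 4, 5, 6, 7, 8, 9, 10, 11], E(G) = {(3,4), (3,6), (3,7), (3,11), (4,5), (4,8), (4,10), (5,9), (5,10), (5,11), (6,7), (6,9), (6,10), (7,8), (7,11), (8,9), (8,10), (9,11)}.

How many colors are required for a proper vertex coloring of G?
Clique number ω(G) = 3 (lower bound: χ ≥ ω).
The clique on [3, 7, 11] has size 3, forcing χ ≥ 3, and the coloring below uses 3 colors, so χ(G) = 3.
A valid 3-coloring: color 1: [3, 5, 8]; color 2: [7, 9, 10]; color 3: [4, 6, 11].

χ(G) = 3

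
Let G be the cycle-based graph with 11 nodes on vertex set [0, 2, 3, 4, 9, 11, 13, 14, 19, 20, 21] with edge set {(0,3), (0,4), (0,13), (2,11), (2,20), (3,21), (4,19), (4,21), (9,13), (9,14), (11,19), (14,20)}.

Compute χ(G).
Clique number ω(G) = 2 (lower bound: χ ≥ ω).
Odd cycle [9, 14, 20, 2, 11, 19, 4, 0, 13] needs 3 colors (χ ≥ 3).
The coloring below uses 3 colors, so χ(G) = 3.
A valid 3-coloring: color 1: [0, 2, 14, 19, 21]; color 2: [3, 4, 9, 11, 20]; color 3: [13].

χ(G) = 3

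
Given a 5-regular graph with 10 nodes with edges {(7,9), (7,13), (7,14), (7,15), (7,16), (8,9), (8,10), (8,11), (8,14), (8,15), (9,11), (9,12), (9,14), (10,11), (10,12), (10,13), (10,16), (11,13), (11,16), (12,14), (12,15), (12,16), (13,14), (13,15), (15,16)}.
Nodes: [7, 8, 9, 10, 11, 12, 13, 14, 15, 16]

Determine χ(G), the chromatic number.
Clique number ω(G) = 3 (lower bound: χ ≥ ω).
Suppose a proper 3-coloring c exists. The clique [7, 9, 14] takes 3 distinct colors; by symmetry let c(7) = 1, c(9) = 2, c(14) = 3.
- Vertex 8: neighbors [9, 14] already have colors [2, 3] ⇒ c(8) = 1.
- Vertex 11: neighbors [8, 9] already have colors [1, 2] ⇒ c(11) = 3.
- Vertex 10: neighbors [8, 11] already have colors [1, 3] ⇒ c(10) = 2.
- Vertex 16: neighbors [7, 10, 11] already have colors [1, 2, 3] — all 3 colors blocked. Contradiction.
The forced assignments end in a contradiction, so G has no proper 3-coloring (χ ≥ 4).
The coloring below uses 4 colors, so χ(G) = 4.
A valid 4-coloring: color 1: [10, 14, 15]; color 2: [9, 13, 16]; color 3: [7, 8, 12]; color 4: [11].

χ(G) = 4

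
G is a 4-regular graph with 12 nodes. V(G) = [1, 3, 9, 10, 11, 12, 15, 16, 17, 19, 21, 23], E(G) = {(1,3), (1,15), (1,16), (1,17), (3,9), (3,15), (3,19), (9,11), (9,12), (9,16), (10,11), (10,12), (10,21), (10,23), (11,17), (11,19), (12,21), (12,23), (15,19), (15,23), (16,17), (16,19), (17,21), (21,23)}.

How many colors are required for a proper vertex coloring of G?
χ(G) = 4

Clique number ω(G) = 4 (lower bound: χ ≥ ω).
The clique on [10, 12, 21, 23] has size 4, forcing χ ≥ 4, and the coloring below uses 4 colors, so χ(G) = 4.
A valid 4-coloring: color 1: [1, 9, 19, 21]; color 2: [3, 11, 16, 23]; color 3: [10, 15, 17]; color 4: [12].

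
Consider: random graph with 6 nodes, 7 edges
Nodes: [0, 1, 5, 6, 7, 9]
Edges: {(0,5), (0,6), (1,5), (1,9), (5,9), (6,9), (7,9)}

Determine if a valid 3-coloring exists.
Yes, G is 3-colorable

A valid 3-coloring: color 1: [0, 9]; color 2: [5, 6, 7]; color 3: [1].
(χ(G) = 3 ≤ 3.)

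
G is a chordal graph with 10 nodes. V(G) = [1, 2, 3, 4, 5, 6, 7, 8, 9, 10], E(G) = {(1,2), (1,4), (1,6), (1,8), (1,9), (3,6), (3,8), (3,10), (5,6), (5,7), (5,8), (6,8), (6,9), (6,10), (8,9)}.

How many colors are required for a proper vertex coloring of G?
Clique number ω(G) = 4 (lower bound: χ ≥ ω).
The clique on [1, 6, 8, 9] has size 4, forcing χ ≥ 4, and the coloring below uses 4 colors, so χ(G) = 4.
A valid 4-coloring: color 1: [2, 4, 6, 7]; color 2: [1, 3, 5]; color 3: [8, 10]; color 4: [9].

χ(G) = 4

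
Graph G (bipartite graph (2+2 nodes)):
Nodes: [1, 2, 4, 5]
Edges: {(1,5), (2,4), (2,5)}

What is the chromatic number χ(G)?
χ(G) = 2

Clique number ω(G) = 2 (lower bound: χ ≥ ω).
The graph is bipartite (no odd cycle), so 2 colors suffice: χ(G) = 2.
A valid 2-coloring: color 1: [4, 5]; color 2: [1, 2].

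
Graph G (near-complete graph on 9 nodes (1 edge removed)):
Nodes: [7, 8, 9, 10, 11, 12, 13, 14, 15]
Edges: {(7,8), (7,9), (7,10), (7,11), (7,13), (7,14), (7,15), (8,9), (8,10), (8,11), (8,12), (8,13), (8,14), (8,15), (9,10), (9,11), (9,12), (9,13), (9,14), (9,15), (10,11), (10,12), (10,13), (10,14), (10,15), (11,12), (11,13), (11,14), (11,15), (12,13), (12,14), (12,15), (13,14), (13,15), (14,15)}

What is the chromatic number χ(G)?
Clique number ω(G) = 8 (lower bound: χ ≥ ω).
The clique on [8, 9, 10, 11, 12, 13, 14, 15] has size 8, forcing χ ≥ 8, and the coloring below uses 8 colors, so χ(G) = 8.
A valid 8-coloring: color 1: [10]; color 2: [14]; color 3: [9]; color 4: [11]; color 5: [15]; color 6: [13]; color 7: [8]; color 8: [7, 12].

χ(G) = 8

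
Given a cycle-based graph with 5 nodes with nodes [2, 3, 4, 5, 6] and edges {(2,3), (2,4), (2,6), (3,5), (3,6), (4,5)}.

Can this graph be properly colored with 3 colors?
A valid 3-coloring: color 1: [2, 5]; color 2: [3, 4]; color 3: [6].
(χ(G) = 3 ≤ 3.)

Yes, G is 3-colorable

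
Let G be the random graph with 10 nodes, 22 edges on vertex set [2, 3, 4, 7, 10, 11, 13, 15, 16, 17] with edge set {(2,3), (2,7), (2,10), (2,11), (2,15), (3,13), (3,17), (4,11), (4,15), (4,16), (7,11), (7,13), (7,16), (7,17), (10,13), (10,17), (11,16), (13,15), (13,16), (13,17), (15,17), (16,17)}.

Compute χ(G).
Clique number ω(G) = 4 (lower bound: χ ≥ ω).
The clique on [7, 13, 16, 17] has size 4, forcing χ ≥ 4, and the coloring below uses 4 colors, so χ(G) = 4.
A valid 4-coloring: color 1: [2, 4, 17]; color 2: [11, 13]; color 3: [3, 10, 15, 16]; color 4: [7].

χ(G) = 4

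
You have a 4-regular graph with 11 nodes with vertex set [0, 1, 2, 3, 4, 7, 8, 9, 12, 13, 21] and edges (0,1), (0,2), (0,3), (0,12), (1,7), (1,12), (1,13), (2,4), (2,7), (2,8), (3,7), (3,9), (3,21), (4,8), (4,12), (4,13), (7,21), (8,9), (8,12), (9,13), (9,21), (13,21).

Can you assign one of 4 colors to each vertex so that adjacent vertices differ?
Yes, G is 4-colorable

A valid 4-coloring: color 1: [1, 2, 3]; color 2: [0, 4, 21]; color 3: [7, 9, 12]; color 4: [8, 13].
(χ(G) = 3 ≤ 4.)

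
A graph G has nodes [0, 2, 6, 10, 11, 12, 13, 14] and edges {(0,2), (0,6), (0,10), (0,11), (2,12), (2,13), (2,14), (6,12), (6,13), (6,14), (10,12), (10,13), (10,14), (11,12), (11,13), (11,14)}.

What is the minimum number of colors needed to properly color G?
χ(G) = 2

Clique number ω(G) = 2 (lower bound: χ ≥ ω).
The graph is bipartite (no odd cycle), so 2 colors suffice: χ(G) = 2.
A valid 2-coloring: color 1: [0, 12, 13, 14]; color 2: [2, 6, 10, 11].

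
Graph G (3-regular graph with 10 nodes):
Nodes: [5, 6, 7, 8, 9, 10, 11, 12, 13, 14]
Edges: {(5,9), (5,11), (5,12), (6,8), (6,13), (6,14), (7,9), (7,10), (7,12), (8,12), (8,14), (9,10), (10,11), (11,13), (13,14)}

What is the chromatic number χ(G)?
Clique number ω(G) = 3 (lower bound: χ ≥ ω).
The clique on [6, 8, 14] has size 3, forcing χ ≥ 3, and the coloring below uses 3 colors, so χ(G) = 3.
A valid 3-coloring: color 1: [5, 8, 10, 13]; color 2: [9, 11, 12, 14]; color 3: [6, 7].

χ(G) = 3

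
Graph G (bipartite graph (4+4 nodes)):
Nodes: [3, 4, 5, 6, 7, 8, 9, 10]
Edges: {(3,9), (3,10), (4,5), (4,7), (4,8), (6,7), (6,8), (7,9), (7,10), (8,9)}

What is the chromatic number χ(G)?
χ(G) = 2

Clique number ω(G) = 2 (lower bound: χ ≥ ω).
The graph is bipartite (no odd cycle), so 2 colors suffice: χ(G) = 2.
A valid 2-coloring: color 1: [3, 5, 7, 8]; color 2: [4, 6, 9, 10].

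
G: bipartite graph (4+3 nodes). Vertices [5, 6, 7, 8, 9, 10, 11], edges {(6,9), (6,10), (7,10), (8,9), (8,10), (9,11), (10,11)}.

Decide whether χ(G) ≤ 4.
Yes, G is 4-colorable

A valid 4-coloring: color 1: [5, 9, 10]; color 2: [6, 7, 8, 11].
(χ(G) = 2 ≤ 4.)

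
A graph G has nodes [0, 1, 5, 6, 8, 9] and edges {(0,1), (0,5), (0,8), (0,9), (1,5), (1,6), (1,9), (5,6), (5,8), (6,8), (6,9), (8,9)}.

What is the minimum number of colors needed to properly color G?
χ(G) = 3

Clique number ω(G) = 3 (lower bound: χ ≥ ω).
The clique on [0, 8, 9] has size 3, forcing χ ≥ 3, and the coloring below uses 3 colors, so χ(G) = 3.
A valid 3-coloring: color 1: [0, 6]; color 2: [1, 8]; color 3: [5, 9].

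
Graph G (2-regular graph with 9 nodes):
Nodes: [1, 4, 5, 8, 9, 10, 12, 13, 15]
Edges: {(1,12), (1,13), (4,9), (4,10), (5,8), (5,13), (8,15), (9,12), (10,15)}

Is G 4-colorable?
A valid 4-coloring: color 1: [8, 10, 12, 13]; color 2: [1, 4, 5, 15]; color 3: [9].
(χ(G) = 3 ≤ 4.)

Yes, G is 4-colorable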